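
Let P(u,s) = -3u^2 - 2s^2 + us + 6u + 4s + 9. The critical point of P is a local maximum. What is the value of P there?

351/23

∂P/∂u = -6u + s + 6 = 0 and ∂P/∂s = u - 4s + 4 = 0, so (u, s) = (28/23, 30/23).
The Hessian has P_{uu} = -6, P_{ss} = -4, P_{us} = 1, giving D = 23 > 0 with P_{uu} < 0, so the point is a local maximum.
P(28/23, 30/23) = 351/23.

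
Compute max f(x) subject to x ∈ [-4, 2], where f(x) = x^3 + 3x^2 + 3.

The derivative is 3x^2 + 6x, which vanishes at x = -2 and x = 0.
Candidates: f(-4) = -13, f(-2) = 7, f(0) = 3, f(2) = 23.
Hence the absolute maximum is 23 at x = 2.

23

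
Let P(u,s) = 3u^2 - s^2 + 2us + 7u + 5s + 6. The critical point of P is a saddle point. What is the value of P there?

∂P/∂u = 6u + 2s + 7 = 0 and ∂P/∂s = 2u - 2s + 5 = 0, so (u, s) = (-3/2, 1).
The Hessian has P_{uu} = 6, P_{ss} = -2, P_{us} = 2, giving D = -16 < 0, so the point is a saddle point.
P(-3/2, 1) = 13/4.

13/4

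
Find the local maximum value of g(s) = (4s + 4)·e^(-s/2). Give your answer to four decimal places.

4.8522

g'(s) = 4·e^(-s/2) + (4s + 4)·(-1/2)·e^(-s/2) = (-2s + 2)·e^(-s/2). Since e^(-s/2) > 0, the only critical point is s = 1.
g''(1) has the same sign as -2 < 0, so this is a local maximum.
g(1) = (8)·e^(-1/2) ≈ 4.8522.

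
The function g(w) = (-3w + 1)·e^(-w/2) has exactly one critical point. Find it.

Differentiating with the product rule gives g'(w) = ((3/2)w - 7/2)·e^(-w/2). Since e^(-w/2) > 0, the only critical point is w = 7/3.
g''(7/3) has the same sign as 3/2 > 0, so this is a local minimum.
g(7/3) = (-6)·e^(-7/6) ≈ -1.8684.

7/3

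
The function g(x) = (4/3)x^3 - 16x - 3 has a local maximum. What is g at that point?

55/3

Critical points: g'(x) = 4x^2 - 16 vanishes at x = -2, 2.
Second-derivative test with g''(x) = 8x: g''(-2) = -16 < 0 ⇒ local maximum; g''(2) = 16 > 0 ⇒ local minimum.
The local maximum is g(-2) = 55/3.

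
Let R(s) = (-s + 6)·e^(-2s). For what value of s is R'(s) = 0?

By the product rule, R'(s) = (2s - 13)·e^(-2s). Since e^(-2s) > 0, the only critical point is s = 13/2.
R''(13/2) has the same sign as 2 > 0, so this is a local minimum.
R(13/2) = (-1/2)·e^(-13) ≈ -0.0000.

13/2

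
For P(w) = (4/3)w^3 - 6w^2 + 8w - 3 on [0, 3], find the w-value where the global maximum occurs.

3

P'(w) = 4w^2 - 12w + 8, which vanishes at w = 1 and w = 2.
Evaluating at the critical points and endpoints: P(0) = -3; P(1) = 1/3; P(2) = -1/3; P(3) = 3.
So the maximum is P(3) = 3.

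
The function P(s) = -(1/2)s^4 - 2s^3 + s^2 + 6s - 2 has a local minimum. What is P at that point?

-11/2

Critical points: P'(s) = -2s^3 - 6s^2 + 2s + 6 vanishes at s = -3, -1, 1.
Since P''(s) = -6s^2 - 12s + 2, we get P''(-3) = -16 < 0 ⇒ local maximum; P''(-1) = 8 > 0 ⇒ local minimum; P''(1) = -16 < 0 ⇒ local maximum.
The local minimum is P(-1) = -11/2.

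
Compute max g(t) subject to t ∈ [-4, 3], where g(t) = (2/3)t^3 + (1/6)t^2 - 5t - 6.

The derivative is 2t^2 + (1/3)t - 5, which vanishes at t = -5/3 and t = 3/2.
Compare values at every candidate in [-4, 3]: g(-4) = -26, g(-5/3) = -47/162, g(3/2) = -87/8, g(3) = -3/2.
So the maximum is g(-5/3) = -47/162.

-47/162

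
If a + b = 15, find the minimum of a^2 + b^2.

225/2

With a + b = 15, a^2 + b^2 = a^2 + (15 − a)^2.
The derivative 2a − 2(15 − a) = 4a − 30 vanishes at a = 15/2; second derivative 4 > 0, a minimum.
The minimum is 2·(15/2)^2 = 225/2.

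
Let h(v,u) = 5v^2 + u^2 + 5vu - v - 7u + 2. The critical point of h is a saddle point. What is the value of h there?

∂h/∂v = 10v + 5u - 1 = 0 and ∂h/∂u = 5v + 2u - 7 = 0, so (v, u) = (33/5, -13).
The Hessian has h_{vv} = 10, h_{uu} = 2, h_{vu} = 5, giving D = -5 < 0, so the point is a saddle point.
h(33/5, -13) = 221/5.

221/5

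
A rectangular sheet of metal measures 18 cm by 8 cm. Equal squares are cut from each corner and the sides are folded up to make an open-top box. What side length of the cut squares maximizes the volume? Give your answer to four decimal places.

1.7299

With cut size x, the volume is V(x) = x(18 − 2x)(8 − 2x) for 0 < x < 4.
V'(x) = 12x^2 − 104x + 144. Setting V'(x) = 0 gives x ≈ 1.7299 (the root in (0, 4)).
V''(x) = 24x − 104 is negative there, so this is the maximum; V ≈ 114.2001.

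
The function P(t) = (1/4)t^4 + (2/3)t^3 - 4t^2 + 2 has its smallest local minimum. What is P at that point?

-122/3

P'(t) = t^3 + 2t^2 - 8t. Setting P'(t) = 0 gives t ∈ {-4, 0, 2}.
Since P''(t) = 3t^2 + 4t - 8, we get P''(-4) = 24 > 0 ⇒ local minimum; P''(0) = -8 < 0 ⇒ local maximum; P''(2) = 12 > 0 ⇒ local minimum.
The smallest local minimum is P(-4) = -122/3.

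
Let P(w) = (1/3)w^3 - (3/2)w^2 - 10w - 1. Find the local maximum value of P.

P'(w) = w^2 - 3w - 10 = 0 at w = -2, 5.
Second-derivative test with P''(w) = 2w - 3: P''(-2) = -7 < 0 ⇒ local maximum; P''(5) = 7 > 0 ⇒ local minimum.
So the local maximum value is P(-2) = 31/3.

31/3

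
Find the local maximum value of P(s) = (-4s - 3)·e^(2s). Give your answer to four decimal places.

0.1642

Differentiating with the product rule gives P'(s) = (-8s - 10)·e^(2s). Since e^(2s) > 0, the only critical point is s = -5/4.
P''(-5/4) has the same sign as -8 < 0, so this is a local maximum.
P(-5/4) = (2)·e^(-5/2) ≈ 0.1642.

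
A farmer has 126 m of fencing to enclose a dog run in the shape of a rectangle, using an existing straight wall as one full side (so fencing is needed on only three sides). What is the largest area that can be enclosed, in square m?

Let the sides perpendicular to the wall have length x and the parallel side y, so 2x + y = 126 and the area is A = xy = x(126 − 2x).
A'(x) = 126 − 4x = 0 gives x = 63/2, and A''(x) = −4 < 0 confirms a maximum.
Then y = 126 − 2·63/2 = 63 and A = 3969/2.

3969/2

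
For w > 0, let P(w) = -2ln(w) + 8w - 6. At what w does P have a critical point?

P'(w) = -2/w + 8 = 0 gives w = 1/4.
P''(w) = 2/w², which is positive for w > 0, so this is a local minimum.
P(1/4) = -2·ln(1/4) + 2 - 6 ≈ -1.2274.

1/4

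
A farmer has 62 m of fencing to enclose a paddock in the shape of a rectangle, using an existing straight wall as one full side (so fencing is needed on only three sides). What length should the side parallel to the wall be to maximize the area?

31

Let the sides perpendicular to the wall have length x and the parallel side y, so 2x + y = 62 and the area is A = xy = x(62 − 2x).
A'(x) = 62 − 4x = 0 gives x = 31/2, and A''(x) = −4 < 0 confirms a maximum.
Then y = 62 − 2·31/2 = 31 and A = 961/2.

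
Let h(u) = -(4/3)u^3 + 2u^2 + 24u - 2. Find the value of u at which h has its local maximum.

h'(u) = -4u^2 + 4u + 24. Setting h'(u) = 0 gives u ∈ {-2, 3}.
Since h''(u) = -8u + 4, we get h''(-2) = 20 > 0 ⇒ local minimum; h''(3) = -20 < 0 ⇒ local maximum.
Thus h has its local maximum at u = 3, with value 52.

3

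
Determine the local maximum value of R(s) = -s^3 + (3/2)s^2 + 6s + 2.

12

R'(s) = -3s^2 + 3s + 6. Setting R'(s) = 0 gives s ∈ {-1, 2}.
R''(s) = -6s + 3. R''(-1) = 9 > 0 ⇒ local minimum; R''(2) = -9 < 0 ⇒ local maximum.
The local maximum is R(2) = 12.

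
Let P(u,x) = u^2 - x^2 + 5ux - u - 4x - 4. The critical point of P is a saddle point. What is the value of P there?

-121/29

∂P/∂u = 2u + 5x - 1 = 0 and ∂P/∂x = 5u - 2x - 4 = 0, so (u, x) = (22/29, -3/29).
The Hessian has P_{uu} = 2, P_{xx} = -2, P_{ux} = 5, giving D = -29 < 0, so the point is a saddle point.
P(22/29, -3/29) = -121/29.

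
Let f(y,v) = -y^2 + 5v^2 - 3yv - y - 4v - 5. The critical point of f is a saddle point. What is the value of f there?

∂f/∂y = -2y - 3v - 1 = 0 and ∂f/∂v = -3y + 10v - 4 = 0, so (y, v) = (-22/29, 5/29).
The Hessian has f_{yy} = -2, f_{vv} = 10, f_{yv} = -3, giving D = -29 < 0, so the point is a saddle point.
f(-22/29, 5/29) = -144/29.

-144/29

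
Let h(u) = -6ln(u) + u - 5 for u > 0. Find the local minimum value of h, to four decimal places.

h'(u) = -6/u + 1 = 0 gives u = 6.
h''(u) = 6/u², which is positive for u > 0, so this is a local minimum.
h(6) = -6·ln(6) + 6 - 5 ≈ -9.7506.

-9.7506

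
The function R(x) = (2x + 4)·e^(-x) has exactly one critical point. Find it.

Differentiating with the product rule gives R'(x) = (-2x - 2)·e^(-x). Since e^(-x) > 0, the only critical point is x = -1.
R''(-1) has the same sign as -2 < 0, so this is a local maximum.
R(-1) = (2)·e^(1) ≈ 5.4366.

-1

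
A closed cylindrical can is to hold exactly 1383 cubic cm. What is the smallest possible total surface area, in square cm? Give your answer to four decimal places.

687.1676

With radius r and height h, πr²h = 1383 so h = 1383/(πr²), and S(r) = 2πr² + 2πrh = 2πr² + 2·1383/r.
S'(r) = 4πr − 2·1383/r² = 0 ⇒ r³ = 1383/(2π), so r ≈ 6.0378 and h = 2r ≈ 12.0757.
S''(r) = 4π + 4·1383/r³ > 0, so this is the minimum; S ≈ 687.1676.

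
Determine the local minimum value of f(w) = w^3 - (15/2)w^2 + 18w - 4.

f'(w) = 3w^2 - 15w + 18 = 0 at w = 2, 3.
Since f''(w) = 6w - 15, we get f''(2) = -3 < 0 ⇒ local maximum; f''(3) = 3 > 0 ⇒ local minimum.
The local minimum is f(3) = 19/2.

19/2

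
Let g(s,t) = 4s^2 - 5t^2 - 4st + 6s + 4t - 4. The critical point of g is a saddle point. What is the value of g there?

∂g/∂s = 8s - 4t + 6 = 0 and ∂g/∂t = -4s - 10t + 4 = 0, so (s, t) = (-11/24, 7/12).
The Hessian has g_{ss} = 8, g_{tt} = -10, g_{st} = -4, giving D = -96 < 0, so the point is a saddle point.
g(-11/24, 7/12) = -101/24.

-101/24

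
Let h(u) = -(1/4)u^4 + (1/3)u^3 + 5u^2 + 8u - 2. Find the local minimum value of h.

Critical points: h'(u) = -u^3 + u^2 + 10u + 8 vanishes at u = -2, -1, 4.
h''(u) = -3u^2 + 2u + 10. h''(-2) = -6 < 0 ⇒ local maximum; h''(-1) = 5 > 0 ⇒ local minimum; h''(4) = -30 < 0 ⇒ local maximum.
Thus h has its local minimum at u = -1, with value -67/12.

-67/12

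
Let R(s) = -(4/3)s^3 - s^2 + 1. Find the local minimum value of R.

11/12

R'(s) = -4s^2 - 2s. Setting R'(s) = 0 gives s ∈ {-1/2, 0}.
R''(s) = -8s - 2. R''(-1/2) = 2 > 0 ⇒ local minimum; R''(0) = -2 < 0 ⇒ local maximum.
Thus R has its local minimum at s = -1/2, with value 11/12.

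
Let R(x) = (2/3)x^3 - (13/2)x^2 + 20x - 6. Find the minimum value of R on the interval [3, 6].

38/3

Differentiating, R'(x) = 2x^2 - 13x + 20; whose only zero in [3, 6] is x = 4.
Candidates: R(3) = 27/2, R(4) = 38/3, R(6) = 24.
So the minimum is R(4) = 38/3.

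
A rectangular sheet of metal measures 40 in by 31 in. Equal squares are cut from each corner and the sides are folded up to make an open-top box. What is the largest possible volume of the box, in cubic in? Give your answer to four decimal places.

3195.6107

With cut size x, the volume is V(x) = x(40 − 2x)(31 − 2x) for 0 < x < 15.5.
V'(x) = 12x^2 − 284x + 1240. Setting V'(x) = 0 gives x ≈ 5.7757 (the root in (0, 15.5)).
V''(x) = 24x − 284 is negative there, so this is the maximum; V ≈ 3195.6107.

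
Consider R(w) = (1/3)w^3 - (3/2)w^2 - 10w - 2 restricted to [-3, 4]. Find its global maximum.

The derivative is w^2 - 3w - 10, whose only zero in [-3, 4] is w = -2.
Candidates: R(-3) = 11/2, R(-2) = 28/3, R(4) = -134/3.
Hence the absolute maximum is 28/3 at w = -2.

28/3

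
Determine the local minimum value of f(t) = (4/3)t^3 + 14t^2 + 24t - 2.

f'(t) = 4t^2 + 28t + 24. Setting f'(t) = 0 gives t ∈ {-6, -1}.
f''(t) = 8t + 28. f''(-6) = -20 < 0 ⇒ local maximum; f''(-1) = 20 > 0 ⇒ local minimum.
So the local minimum value is f(-1) = -40/3.

-40/3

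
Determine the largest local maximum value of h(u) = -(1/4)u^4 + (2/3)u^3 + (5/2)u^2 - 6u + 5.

53/3

Critical points: h'(u) = -u^3 + 2u^2 + 5u - 6 vanishes at u = -2, 1, 3.
Since h''(u) = -3u^2 + 4u + 5, we get h''(-2) = -15 < 0 ⇒ local maximum; h''(1) = 6 > 0 ⇒ local minimum; h''(3) = -10 < 0 ⇒ local maximum.
The largest local maximum is h(-2) = 53/3.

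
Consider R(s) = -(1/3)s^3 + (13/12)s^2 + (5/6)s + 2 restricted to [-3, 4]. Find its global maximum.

73/4

Differentiating, R'(s) = -s^2 + (13/6)s + 5/6; which vanishes at s = -1/3 and s = 5/2.
Evaluating at the critical points and endpoints: R(-3) = 73/4; R(-1/3) = 601/324; R(5/2) = 271/48; R(4) = 4/3.
The maximum over the interval is 73/4, attained at s = -3.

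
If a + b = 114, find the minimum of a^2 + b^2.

6498

With a + b = 114, a^2 + b^2 = a^2 + (114 − a)^2.
The derivative 2a − 2(114 − a) = 4a − 228 vanishes at a = 57; second derivative 4 > 0, a minimum.
The minimum is 2·(57)^2 = 6498.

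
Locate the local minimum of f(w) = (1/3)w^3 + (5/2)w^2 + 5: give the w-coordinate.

0

Critical points: f'(w) = w^2 + 5w vanishes at w = -5, 0.
Since f''(w) = 2w + 5, we get f''(-5) = -5 < 0 ⇒ local maximum; f''(0) = 5 > 0 ⇒ local minimum.
The local minimum is f(0) = 5.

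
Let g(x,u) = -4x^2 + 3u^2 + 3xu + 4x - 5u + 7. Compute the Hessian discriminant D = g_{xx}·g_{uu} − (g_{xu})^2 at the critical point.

∂g/∂x = -8x + 3u + 4 = 0 and ∂g/∂u = 3x + 6u - 5 = 0, so (x, u) = (13/19, 28/57).
The Hessian has g_{xx} = -8, g_{uu} = 6, g_{xu} = 3, giving D = -57 < 0, so the point is a saddle point.
D = (-8)·(6) − (3)^2 = -57.

-57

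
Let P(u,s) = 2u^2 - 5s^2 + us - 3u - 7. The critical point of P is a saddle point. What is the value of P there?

∂P/∂u = 4u + s - 3 = 0 and ∂P/∂s = u - 10s = 0, so (u, s) = (30/41, 3/41).
The Hessian has P_{uu} = 4, P_{ss} = -10, P_{us} = 1, giving D = -41 < 0, so the point is a saddle point.
P(30/41, 3/41) = -332/41.

-332/41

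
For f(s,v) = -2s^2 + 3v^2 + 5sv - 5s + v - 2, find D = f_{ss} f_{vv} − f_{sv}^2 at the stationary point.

-49

∂f/∂s = -4s + 5v - 5 = 0 and ∂f/∂v = 5s + 6v + 1 = 0, so (s, v) = (-5/7, 3/7).
The Hessian has f_{ss} = -4, f_{vv} = 6, f_{sv} = 5, giving D = -49 < 0, so the point is a saddle point.
D = (-4)·(6) − (5)^2 = -49.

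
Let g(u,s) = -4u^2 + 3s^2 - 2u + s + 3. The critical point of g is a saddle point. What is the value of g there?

19/6

∂g/∂u = -8u - 2 = 0 and ∂g/∂s = 6s + 1 = 0, so (u, s) = (-1/4, -1/6).
The Hessian has g_{uu} = -8, g_{ss} = 6, g_{us} = 0, giving D = -48 < 0, so the point is a saddle point.
g(-1/4, -1/6) = 19/6.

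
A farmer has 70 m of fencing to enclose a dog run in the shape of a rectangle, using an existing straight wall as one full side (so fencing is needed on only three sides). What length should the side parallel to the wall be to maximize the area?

Let the sides perpendicular to the wall have length x and the parallel side y, so 2x + y = 70 and the area is A = xy = x(70 − 2x).
A'(x) = 70 − 4x = 0 gives x = 35/2, and A''(x) = −4 < 0 confirms a maximum.
Then y = 70 − 2·35/2 = 35 and A = 1225/2.

35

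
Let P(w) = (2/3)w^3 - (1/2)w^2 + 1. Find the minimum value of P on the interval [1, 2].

Differentiating, P'(w) = 2w^2 - w; which has no zeros in [1, 2].
Evaluating at the critical points and endpoints: P(1) = 7/6; P(2) = 13/3.
So the minimum is P(1) = 7/6.

7/6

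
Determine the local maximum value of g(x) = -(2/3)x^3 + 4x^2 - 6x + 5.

Critical points: g'(x) = -2x^2 + 8x - 6 vanishes at x = 1, 3.
Since g''(x) = -4x + 8, we get g''(1) = 4 > 0 ⇒ local minimum; g''(3) = -4 < 0 ⇒ local maximum.
Thus g has its local maximum at x = 3, with value 5.

5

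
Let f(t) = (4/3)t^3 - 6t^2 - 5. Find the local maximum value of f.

-5

f'(t) = 4t^2 - 12t = 0 at t = 0, 3.
f''(t) = 8t - 12. f''(0) = -12 < 0 ⇒ local maximum; f''(3) = 12 > 0 ⇒ local minimum.
So the local maximum value is f(0) = -5.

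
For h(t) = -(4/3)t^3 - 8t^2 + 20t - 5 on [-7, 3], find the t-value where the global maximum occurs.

The derivative is -4t^2 - 16t + 20, which vanishes at t = -5 and t = 1.
Evaluating at the critical points and endpoints: h(-7) = -239/3, h(-5) = -415/3, h(1) = 17/3, h(3) = -53.
So the maximum is h(1) = 17/3.

1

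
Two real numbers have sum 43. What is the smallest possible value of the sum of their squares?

1849/2

With a + b = 43, a^2 + b^2 = a^2 + (43 − a)^2.
The derivative 2a − 2(43 − a) = 4a − 86 vanishes at a = 43/2; second derivative 4 > 0, a minimum.
The minimum is 2·(43/2)^2 = 1849/2.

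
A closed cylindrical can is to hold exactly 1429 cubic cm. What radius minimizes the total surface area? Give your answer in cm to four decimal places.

With radius r and height h, πr²h = 1429 so h = 1429/(πr²), and S(r) = 2πr² + 2πrh = 2πr² + 2·1429/r.
S'(r) = 4πr − 2·1429/r² = 0 ⇒ r³ = 1429/(2π), so r ≈ 6.1040 and h = 2r ≈ 12.2081.
S''(r) = 4π + 4·1429/r³ > 0, so this is the minimum; S ≈ 702.3216.

6.1040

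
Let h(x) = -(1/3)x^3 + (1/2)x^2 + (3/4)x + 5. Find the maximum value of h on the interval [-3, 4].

65/4

The derivative is -x^2 + x + 3/4, which vanishes at x = -1/2 and x = 3/2.
Candidates: h(-3) = 65/4, h(-1/2) = 115/24, h(3/2) = 49/8, h(4) = -16/3.
Hence the absolute maximum is 65/4 at x = -3.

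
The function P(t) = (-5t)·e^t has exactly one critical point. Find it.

-1

Differentiating with the product rule gives P'(t) = (-5t - 5)·e^t. Since e^t > 0, the only critical point is t = -1.
P''(-1) has the same sign as -5 < 0, so this is a local maximum.
P(-1) = (5)·e^(-1) ≈ 1.8394.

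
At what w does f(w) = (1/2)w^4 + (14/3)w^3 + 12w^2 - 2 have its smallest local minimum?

0

f'(w) = 2w^3 + 14w^2 + 24w = 0 at w = -4, -3, 0.
f''(w) = 6w^2 + 28w + 24. f''(-4) = 8 > 0 ⇒ local minimum; f''(-3) = -6 < 0 ⇒ local maximum; f''(0) = 24 > 0 ⇒ local minimum.
Thus f has its smallest local minimum at w = 0, with value -2.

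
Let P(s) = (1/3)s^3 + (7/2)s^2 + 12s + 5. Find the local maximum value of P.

P'(s) = s^2 + 7s + 12. Setting P'(s) = 0 gives s ∈ {-4, -3}.
P''(s) = 2s + 7. P''(-4) = -1 < 0 ⇒ local maximum; P''(-3) = 1 > 0 ⇒ local minimum.
Thus P has its local maximum at s = -4, with value -25/3.

-25/3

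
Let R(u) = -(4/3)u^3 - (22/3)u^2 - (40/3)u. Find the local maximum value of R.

650/81

R'(u) = -4u^2 - (44/3)u - 40/3. Setting R'(u) = 0 gives u ∈ {-2, -5/3}.
Second-derivative test with R''(u) = -8u - 44/3: R''(-2) = 4/3 > 0 ⇒ local minimum; R''(-5/3) = -4/3 < 0 ⇒ local maximum.
The local maximum is R(-5/3) = 650/81.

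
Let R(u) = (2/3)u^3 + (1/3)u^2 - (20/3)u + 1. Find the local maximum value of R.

R'(u) = 2u^2 + (2/3)u - 20/3. Setting R'(u) = 0 gives u ∈ {-2, 5/3}.
Second-derivative test with R''(u) = 4u + 2/3: R''(-2) = -22/3 < 0 ⇒ local maximum; R''(5/3) = 22/3 > 0 ⇒ local minimum.
Thus R has its local maximum at u = -2, with value 31/3.

31/3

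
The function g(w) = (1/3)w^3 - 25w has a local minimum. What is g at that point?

-250/3

g'(w) = w^2 - 25. Setting g'(w) = 0 gives w ∈ {-5, 5}.
Since g''(w) = 2w, we get g''(-5) = -10 < 0 ⇒ local maximum; g''(5) = 10 > 0 ⇒ local minimum.
Thus g has its local minimum at w = 5, with value -250/3.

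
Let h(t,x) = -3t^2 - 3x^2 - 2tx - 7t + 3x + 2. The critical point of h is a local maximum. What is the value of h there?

∂h/∂t = -6t - 2x - 7 = 0 and ∂h/∂x = -2t - 6x + 3 = 0, so (t, x) = (-3/2, 1).
The Hessian has h_{tt} = -6, h_{xx} = -6, h_{tx} = -2, giving D = 32 > 0 with h_{tt} < 0, so the point is a local maximum.
h(-3/2, 1) = 35/4.

35/4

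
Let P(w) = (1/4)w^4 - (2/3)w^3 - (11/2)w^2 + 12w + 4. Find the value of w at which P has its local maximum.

1

P'(w) = w^3 - 2w^2 - 11w + 12 = 0 at w = -3, 1, 4.
Since P''(w) = 3w^2 - 4w - 11, we get P''(-3) = 28 > 0 ⇒ local minimum; P''(1) = -12 < 0 ⇒ local maximum; P''(4) = 21 > 0 ⇒ local minimum.
The local maximum is P(1) = 121/12.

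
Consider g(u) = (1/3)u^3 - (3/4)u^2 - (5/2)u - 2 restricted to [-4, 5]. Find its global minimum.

-76/3

Differentiating, g'(u) = u^2 - (3/2)u - 5/2; which vanishes at u = -1 and u = 5/2.
Compare values at every candidate in [-4, 5]: g(-4) = -76/3; g(-1) = -7/12; g(5/2) = -371/48; g(5) = 101/12.
So the minimum is g(-4) = -76/3.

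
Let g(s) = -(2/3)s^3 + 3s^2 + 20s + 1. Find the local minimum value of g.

g'(s) = -2s^2 + 6s + 20 = 0 at s = -2, 5.
Second-derivative test with g''(s) = -4s + 6: g''(-2) = 14 > 0 ⇒ local minimum; g''(5) = -14 < 0 ⇒ local maximum.
So the local minimum value is g(-2) = -65/3.

-65/3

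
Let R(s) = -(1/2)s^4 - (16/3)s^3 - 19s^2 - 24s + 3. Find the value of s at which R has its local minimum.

R'(s) = -2s^3 - 16s^2 - 38s - 24. Setting R'(s) = 0 gives s ∈ {-4, -3, -1}.
Second-derivative test with R''(s) = -6s^2 - 32s - 38: R''(-4) = -6 < 0 ⇒ local maximum; R''(-3) = 4 > 0 ⇒ local minimum; R''(-1) = -12 < 0 ⇒ local maximum.
The local minimum is R(-3) = 15/2.

-3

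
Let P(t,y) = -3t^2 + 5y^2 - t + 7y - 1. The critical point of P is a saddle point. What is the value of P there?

∂P/∂t = -6t - 1 = 0 and ∂P/∂y = 10y + 7 = 0, so (t, y) = (-1/6, -7/10).
The Hessian has P_{tt} = -6, P_{yy} = 10, P_{ty} = 0, giving D = -60 < 0, so the point is a saddle point.
P(-1/6, -7/10) = -101/30.

-101/30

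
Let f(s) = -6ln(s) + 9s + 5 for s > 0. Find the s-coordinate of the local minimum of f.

2/3

f'(s) = -6/s + 9 = 0 gives s = 2/3.
f''(s) = 6/s², which is positive for s > 0, so this is a local minimum.
f(2/3) = -6·ln(2/3) + 6 + 5 ≈ 13.4328.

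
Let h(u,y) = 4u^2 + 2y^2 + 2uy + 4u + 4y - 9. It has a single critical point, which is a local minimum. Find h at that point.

-79/7

∂h/∂u = 8u + 2y + 4 = 0 and ∂h/∂y = 2u + 4y + 4 = 0, so (u, y) = (-2/7, -6/7).
The Hessian has h_{uu} = 8, h_{yy} = 4, h_{uy} = 2, giving D = 28 > 0 with h_{uu} > 0, so the point is a local minimum.
h(-2/7, -6/7) = -79/7.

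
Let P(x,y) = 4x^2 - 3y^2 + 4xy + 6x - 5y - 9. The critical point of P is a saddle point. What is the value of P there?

∂P/∂x = 8x + 4y + 6 = 0 and ∂P/∂y = 4x - 6y - 5 = 0, so (x, y) = (-1/4, -1).
The Hessian has P_{xx} = 8, P_{yy} = -6, P_{xy} = 4, giving D = -64 < 0, so the point is a saddle point.
P(-1/4, -1) = -29/4.

-29/4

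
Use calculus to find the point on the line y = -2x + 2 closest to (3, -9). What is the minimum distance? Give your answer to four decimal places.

2.2361

Minimize D(x)^2 = (x - 3)^2 + (-2x + 11)^2.
d/dx[D^2] = 2(x - 3) + 2·(-2)·(-2x + 11) = 0 ⇒ x = 5.
Then y = -8 and the distance is √(5) ≈ 2.2361.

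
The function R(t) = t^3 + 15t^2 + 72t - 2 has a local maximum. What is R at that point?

-110

R'(t) = 3t^2 + 30t + 72 = 0 at t = -6, -4.
Since R''(t) = 6t + 30, we get R''(-6) = -6 < 0 ⇒ local maximum; R''(-4) = 6 > 0 ⇒ local minimum.
The local maximum is R(-6) = -110.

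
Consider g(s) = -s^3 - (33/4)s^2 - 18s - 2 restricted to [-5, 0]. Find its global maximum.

g'(s) = -3s^2 - (33/2)s - 18, which vanishes at s = -4 and s = -3/2.
Compare values at every candidate in [-5, 0]: g(-5) = 27/4; g(-4) = 2; g(-3/2) = 157/16; g(0) = -2.
So the maximum is g(-3/2) = 157/16.

157/16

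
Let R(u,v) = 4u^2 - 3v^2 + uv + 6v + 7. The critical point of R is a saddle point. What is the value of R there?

487/49

∂R/∂u = 8u + v = 0 and ∂R/∂v = u - 6v + 6 = 0, so (u, v) = (-6/49, 48/49).
The Hessian has R_{uu} = 8, R_{vv} = -6, R_{uv} = 1, giving D = -49 < 0, so the point is a saddle point.
R(-6/49, 48/49) = 487/49.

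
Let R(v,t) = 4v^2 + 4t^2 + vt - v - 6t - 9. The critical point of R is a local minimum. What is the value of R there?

∂R/∂v = 8v + t - 1 = 0 and ∂R/∂t = v + 8t - 6 = 0, so (v, t) = (2/63, 47/63).
The Hessian has R_{vv} = 8, R_{tt} = 8, R_{vt} = 1, giving D = 63 > 0 with R_{vv} > 0, so the point is a local minimum.
R(2/63, 47/63) = -709/63.

-709/63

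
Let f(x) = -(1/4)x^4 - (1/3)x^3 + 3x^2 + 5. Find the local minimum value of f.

f'(x) = -x^3 - x^2 + 6x. Setting f'(x) = 0 gives x ∈ {-3, 0, 2}.
Second-derivative test with f''(x) = -3x^2 - 2x + 6: f''(-3) = -15 < 0 ⇒ local maximum; f''(0) = 6 > 0 ⇒ local minimum; f''(2) = -10 < 0 ⇒ local maximum.
The local minimum is f(0) = 5.

5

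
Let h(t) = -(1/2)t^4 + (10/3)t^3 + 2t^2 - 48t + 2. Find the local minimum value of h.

Critical points: h'(t) = -2t^3 + 10t^2 + 4t - 48 vanishes at t = -2, 3, 4.
h''(t) = -6t^2 + 20t + 4. h''(-2) = -60 < 0 ⇒ local maximum; h''(3) = 10 > 0 ⇒ local minimum; h''(4) = -12 < 0 ⇒ local maximum.
So the local minimum value is h(3) = -149/2.

-149/2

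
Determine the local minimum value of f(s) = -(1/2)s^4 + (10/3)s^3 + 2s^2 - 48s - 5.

-163/2

f'(s) = -2s^3 + 10s^2 + 4s - 48. Setting f'(s) = 0 gives s ∈ {-2, 3, 4}.
Second-derivative test with f''(s) = -6s^2 + 20s + 4: f''(-2) = -60 < 0 ⇒ local maximum; f''(3) = 10 > 0 ⇒ local minimum; f''(4) = -12 < 0 ⇒ local maximum.
So the local minimum value is f(3) = -163/2.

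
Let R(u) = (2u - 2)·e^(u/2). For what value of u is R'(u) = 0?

-1

Differentiating with the product rule gives R'(u) = (u + 1)·e^(u/2). Since e^(u/2) > 0, the only critical point is u = -1.
R''(-1) has the same sign as 1 > 0, so this is a local minimum.
R(-1) = (-4)·e^(-1/2) ≈ -2.4261.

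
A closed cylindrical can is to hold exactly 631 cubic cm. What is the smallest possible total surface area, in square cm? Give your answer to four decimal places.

407.2560

With radius r and height h, πr²h = 631 so h = 631/(πr²), and S(r) = 2πr² + 2πrh = 2πr² + 2·631/r.
S'(r) = 4πr − 2·631/r² = 0 ⇒ r³ = 631/(2π), so r ≈ 4.6482 and h = 2r ≈ 9.2964.
S''(r) = 4π + 4·631/r³ > 0, so this is the minimum; S ≈ 407.2560.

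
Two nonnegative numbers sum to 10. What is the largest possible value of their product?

With x + y = 10, the product is P(x) = x(10 − x).
P'(x) = 10 − 2x = 0 gives x = 5; P'' = −2 < 0, so this is the maximum.
P = 5·5 = 25.

25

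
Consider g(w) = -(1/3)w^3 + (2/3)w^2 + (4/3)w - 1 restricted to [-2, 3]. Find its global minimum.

g'(w) = -w^2 + (4/3)w + 4/3, which vanishes at w = -2/3 and w = 2.
Candidates: g(-2) = 5/3; g(-2/3) = -121/81; g(2) = 5/3; g(3) = 0.
So the minimum is g(-2/3) = -121/81.

-121/81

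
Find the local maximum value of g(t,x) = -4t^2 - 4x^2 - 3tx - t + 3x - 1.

-6/55

∂g/∂t = -8t - 3x - 1 = 0 and ∂g/∂x = -3t - 8x + 3 = 0, so (t, x) = (-17/55, 27/55).
The Hessian has g_{tt} = -8, g_{xx} = -8, g_{tx} = -3, giving D = 55 > 0 with g_{tt} < 0, so the point is a local maximum.
g(-17/55, 27/55) = -6/55.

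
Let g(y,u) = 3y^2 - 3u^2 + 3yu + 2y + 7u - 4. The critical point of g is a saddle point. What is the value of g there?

∂g/∂y = 6y + 3u + 2 = 0 and ∂g/∂u = 3y - 6u + 7 = 0, so (y, u) = (-11/15, 4/5).
The Hessian has g_{yy} = 6, g_{uu} = -6, g_{yu} = 3, giving D = -45 < 0, so the point is a saddle point.
g(-11/15, 4/5) = -29/15.

-29/15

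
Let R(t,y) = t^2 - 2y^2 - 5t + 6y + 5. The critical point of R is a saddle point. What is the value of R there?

∂R/∂t = 2t - 5 = 0 and ∂R/∂y = -4y + 6 = 0, so (t, y) = (5/2, 3/2).
The Hessian has R_{tt} = 2, R_{yy} = -4, R_{ty} = 0, giving D = -8 < 0, so the point is a saddle point.
R(5/2, 3/2) = 13/4.

13/4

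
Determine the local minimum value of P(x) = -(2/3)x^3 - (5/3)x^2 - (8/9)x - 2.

-178/81

Critical points: P'(x) = -2x^2 - (10/3)x - 8/9 vanishes at x = -4/3, -1/3.
Second-derivative test with P''(x) = -4x - 10/3: P''(-4/3) = 2 > 0 ⇒ local minimum; P''(-1/3) = -2 < 0 ⇒ local maximum.
So the local minimum value is P(-4/3) = -178/81.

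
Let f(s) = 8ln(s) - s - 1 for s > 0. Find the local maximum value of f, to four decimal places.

f'(s) = 8/s − 1 = 0 gives s = 8.
f''(s) = -8/s², which is negative for s > 0, so this is a local maximum.
f(8) = 8·ln(8) - 8 - 1 ≈ 7.6355.

7.6355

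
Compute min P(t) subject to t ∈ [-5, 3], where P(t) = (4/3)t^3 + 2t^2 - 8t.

P'(t) = 4t^2 + 4t - 8, which vanishes at t = -2 and t = 1.
Compare values at every candidate in [-5, 3]: P(-5) = -230/3, P(-2) = 40/3, P(1) = -14/3, P(3) = 30.
The minimum over the interval is -230/3, attained at t = -5.

-230/3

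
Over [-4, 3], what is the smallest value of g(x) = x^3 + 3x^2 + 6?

The derivative is 3x^2 + 6x, which vanishes at x = -2 and x = 0.
Compare values at every candidate in [-4, 3]: g(-4) = -10; g(-2) = 10; g(0) = 6; g(3) = 60.
So the minimum is g(-4) = -10.

-10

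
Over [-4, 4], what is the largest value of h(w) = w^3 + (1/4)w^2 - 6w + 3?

h'(w) = 3w^2 + (1/2)w - 6, which vanishes at w = -3/2 and w = 4/3.
Candidates: h(-4) = -33; h(-3/2) = 147/16; h(4/3) = -59/27; h(4) = 47.
The maximum over the interval is 47, attained at w = 4.

47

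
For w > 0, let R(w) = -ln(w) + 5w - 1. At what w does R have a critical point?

1/5

R'(w) = -1/w + 5 = 0 gives w = 1/5.
R''(w) = 1/w², which is positive for w > 0, so this is a local minimum.
R(1/5) = -1·ln(1/5) + 1 - 1 ≈ 1.6094.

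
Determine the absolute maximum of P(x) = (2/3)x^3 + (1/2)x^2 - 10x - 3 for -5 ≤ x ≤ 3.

The derivative is 2x^2 + x - 10, which vanishes at x = -5/2 and x = 2.
Evaluating at the critical points and endpoints: P(-5) = -143/6, P(-5/2) = 353/24, P(2) = -47/3, P(3) = -21/2.
So the maximum is P(-5/2) = 353/24.

353/24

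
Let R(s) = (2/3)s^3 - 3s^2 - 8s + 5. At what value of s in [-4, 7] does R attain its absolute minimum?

-4

Differentiating, R'(s) = 2s^2 - 6s - 8; which vanishes at s = -1 and s = 4.
Candidates: R(-4) = -161/3, R(-1) = 28/3, R(4) = -97/3, R(7) = 92/3.
So the minimum is R(-4) = -161/3.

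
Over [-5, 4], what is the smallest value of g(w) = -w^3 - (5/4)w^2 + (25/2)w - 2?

-36

g'(w) = -3w^2 - (5/2)w + 25/2, which vanishes at w = -5/2 and w = 5/3.
Compare values at every candidate in [-5, 4]: g(-5) = 117/4,  g(-5/2) = -407/16,  g(5/3) = 1159/108,  g(4) = -36.
The minimum over the interval is -36, attained at w = 4.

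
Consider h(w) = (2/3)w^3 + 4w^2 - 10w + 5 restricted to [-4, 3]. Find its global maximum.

h'(w) = 2w^2 + 8w - 10, whose only zero in [-4, 3] is w = 1.
Candidates: h(-4) = 199/3,  h(1) = -1/3,  h(3) = 29.
So the maximum is h(-4) = 199/3.

199/3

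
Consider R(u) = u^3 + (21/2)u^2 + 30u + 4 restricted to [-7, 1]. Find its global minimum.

-69/2

R'(u) = 3u^2 + 21u + 30, which vanishes at u = -5 and u = -2.
Evaluating at the critical points and endpoints: R(-7) = -69/2, R(-5) = -17/2, R(-2) = -22, R(1) = 91/2.
The minimum over the interval is -69/2, attained at u = -7.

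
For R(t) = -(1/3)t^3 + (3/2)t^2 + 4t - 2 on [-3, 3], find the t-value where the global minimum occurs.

-1

The derivative is -t^2 + 3t + 4, whose only zero in [-3, 3] is t = -1.
Candidates: R(-3) = 17/2, R(-1) = -25/6, R(3) = 29/2.
Hence the absolute minimum is -25/6 at t = -1.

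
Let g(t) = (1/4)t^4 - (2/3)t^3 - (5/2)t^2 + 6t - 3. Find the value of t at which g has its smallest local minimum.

g'(t) = t^3 - 2t^2 - 5t + 6. Setting g'(t) = 0 gives t ∈ {-2, 1, 3}.
g''(t) = 3t^2 - 4t - 5. g''(-2) = 15 > 0 ⇒ local minimum; g''(1) = -6 < 0 ⇒ local maximum; g''(3) = 10 > 0 ⇒ local minimum.
Thus g has its smallest local minimum at t = -2, with value -47/3.

-2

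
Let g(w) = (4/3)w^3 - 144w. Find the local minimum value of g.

g'(w) = 4w^2 - 144 = 0 at w = -6, 6.
Since g''(w) = 8w, we get g''(-6) = -48 < 0 ⇒ local maximum; g''(6) = 48 > 0 ⇒ local minimum.
So the local minimum value is g(6) = -576.

-576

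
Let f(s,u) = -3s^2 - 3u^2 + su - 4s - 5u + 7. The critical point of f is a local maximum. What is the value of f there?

388/35

∂f/∂s = -6s + u - 4 = 0 and ∂f/∂u = s - 6u - 5 = 0, so (s, u) = (-29/35, -34/35).
The Hessian has f_{ss} = -6, f_{uu} = -6, f_{su} = 1, giving D = 35 > 0 with f_{ss} < 0, so the point is a local maximum.
f(-29/35, -34/35) = 388/35.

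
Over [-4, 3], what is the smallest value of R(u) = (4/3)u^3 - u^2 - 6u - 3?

-241/3

The derivative is 4u^2 - 2u - 6, which vanishes at u = -1 and u = 3/2.
Candidates: R(-4) = -241/3, R(-1) = 2/3, R(3/2) = -39/4, R(3) = 6.
So the minimum is R(-4) = -241/3.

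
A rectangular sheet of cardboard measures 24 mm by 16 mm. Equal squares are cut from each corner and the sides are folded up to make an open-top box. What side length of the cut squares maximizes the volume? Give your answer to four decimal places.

With cut size x, the volume is V(x) = x(24 − 2x)(16 − 2x) for 0 < x < 8.
V'(x) = 12x^2 − 160x + 384. Setting V'(x) = 0 gives x ≈ 3.1390 (the root in (0, 8)).
V''(x) = 24x − 160 is negative there, so this is the maximum; V ≈ 540.8286.

3.1390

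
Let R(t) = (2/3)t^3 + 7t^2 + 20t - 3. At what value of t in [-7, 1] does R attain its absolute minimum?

-7

R'(t) = 2t^2 + 14t + 20, which vanishes at t = -5 and t = -2.
Evaluating at the critical points and endpoints: R(-7) = -86/3, R(-5) = -34/3, R(-2) = -61/3, R(1) = 74/3.
So the minimum is R(-7) = -86/3.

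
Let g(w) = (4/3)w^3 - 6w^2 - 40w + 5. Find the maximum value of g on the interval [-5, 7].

151/3

g'(w) = 4w^2 - 12w - 40, which vanishes at w = -2 and w = 5.
Compare values at every candidate in [-5, 7]: g(-5) = -335/3,  g(-2) = 151/3,  g(5) = -535/3,  g(7) = -335/3.
So the maximum is g(-2) = 151/3.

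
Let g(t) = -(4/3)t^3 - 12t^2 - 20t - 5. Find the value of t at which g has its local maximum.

-1

Critical points: g'(t) = -4t^2 - 24t - 20 vanishes at t = -5, -1.
Since g''(t) = -8t - 24, we get g''(-5) = 16 > 0 ⇒ local minimum; g''(-1) = -16 < 0 ⇒ local maximum.
The local maximum is g(-1) = 13/3.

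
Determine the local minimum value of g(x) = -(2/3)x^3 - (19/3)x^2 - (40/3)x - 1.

g'(x) = -2x^2 - (38/3)x - 40/3 = 0 at x = -5, -4/3.
Since g''(x) = -4x - 38/3, we get g''(-5) = 22/3 > 0 ⇒ local minimum; g''(-4/3) = -22/3 < 0 ⇒ local maximum.
The local minimum is g(-5) = -28/3.

-28/3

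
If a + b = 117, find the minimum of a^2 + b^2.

13689/2

With a + b = 117, a^2 + b^2 = a^2 + (117 − a)^2.
The derivative 2a − 2(117 − a) = 4a − 234 vanishes at a = 117/2; second derivative 4 > 0, a minimum.
The minimum is 2·(117/2)^2 = 13689/2.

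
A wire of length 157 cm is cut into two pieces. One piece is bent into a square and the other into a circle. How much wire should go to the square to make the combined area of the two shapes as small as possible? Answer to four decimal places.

Let x be the length used for the square. Square side x/4; circle radius (157−x)/(2π).
A(x) = (x/4)² + π·((157−x)/(2π))² = x²/16 + (157−x)²/(4π) for 0 ≤ x ≤ 157. A'(x) = x/8 − (157−x)/(2π) = 0 gives x = 4·157/(π+4) ≈ 87.9356.
A'' = 1/8 + 1/(2π) > 0, so this gives the minimum combined area; x ≈ 87.9356 cm to the square.

87.9356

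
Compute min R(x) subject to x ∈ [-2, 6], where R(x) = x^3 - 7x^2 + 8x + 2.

-50

Differentiating, R'(x) = 3x^2 - 14x + 8; which vanishes at x = 2/3 and x = 4.
Evaluating at the critical points and endpoints: R(-2) = -50; R(2/3) = 122/27; R(4) = -14; R(6) = 14.
Hence the absolute minimum is -50 at x = -2.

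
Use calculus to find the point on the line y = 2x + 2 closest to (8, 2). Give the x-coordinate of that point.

Minimize D(x)^2 = (x - 8)^2 + (2x)^2.
d/dx[D^2] = 2(x - 8) + 2·2·(2x) = 0 ⇒ x = 8/5.
Then y = 26/5 and the distance is √(256/5) ≈ 7.1554.

8/5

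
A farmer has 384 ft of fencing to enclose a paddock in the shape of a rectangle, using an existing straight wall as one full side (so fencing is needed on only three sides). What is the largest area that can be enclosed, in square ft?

Let the sides perpendicular to the wall have length x and the parallel side y, so 2x + y = 384 and the area is A = xy = x(384 − 2x).
A'(x) = 384 − 4x = 0 gives x = 96, and A''(x) = −4 < 0 confirms a maximum.
Then y = 384 − 2·96 = 192 and A = 18432.

18432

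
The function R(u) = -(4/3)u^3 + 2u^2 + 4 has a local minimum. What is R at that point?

R'(u) = -4u^2 + 4u = 0 at u = 0, 1.
R''(u) = -8u + 4. R''(0) = 4 > 0 ⇒ local minimum; R''(1) = -4 < 0 ⇒ local maximum.
So the local minimum value is R(0) = 4.

4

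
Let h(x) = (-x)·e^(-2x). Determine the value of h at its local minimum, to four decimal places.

-0.1839

Differentiating with the product rule gives h'(x) = (2x - 1)·e^(-2x). Since e^(-2x) > 0, the only critical point is x = 1/2.
h''(1/2) has the same sign as 2 > 0, so this is a local minimum.
h(1/2) = (-1/2)·e^(-1) ≈ -0.1839.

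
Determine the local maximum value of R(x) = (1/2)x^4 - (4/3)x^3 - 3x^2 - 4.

R'(x) = 2x^3 - 4x^2 - 6x. Setting R'(x) = 0 gives x ∈ {-1, 0, 3}.
R''(x) = 6x^2 - 8x - 6. R''(-1) = 8 > 0 ⇒ local minimum; R''(0) = -6 < 0 ⇒ local maximum; R''(3) = 24 > 0 ⇒ local minimum.
The local maximum is R(0) = -4.

-4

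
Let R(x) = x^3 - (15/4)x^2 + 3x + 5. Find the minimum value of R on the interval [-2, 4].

-24

R'(x) = 3x^2 - (15/2)x + 3, which vanishes at x = 1/2 and x = 2.
Evaluating at the critical points and endpoints: R(-2) = -24; R(1/2) = 91/16; R(2) = 4; R(4) = 21.
So the minimum is R(-2) = -24.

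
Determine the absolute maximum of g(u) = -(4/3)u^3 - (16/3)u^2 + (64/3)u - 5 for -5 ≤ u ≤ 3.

875/81

Differentiating, g'(u) = -4u^2 - (32/3)u + 64/3; which vanishes at u = -4 and u = 4/3.
Compare values at every candidate in [-5, 3]: g(-5) = -235/3; g(-4) = -271/3; g(4/3) = 875/81; g(3) = -25.
Hence the absolute maximum is 875/81 at u = 4/3.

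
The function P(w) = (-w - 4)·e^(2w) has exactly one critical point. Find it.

-9/2

P'(w) = (-1)·e^(2w) + (-w - 4)·2·e^(2w) = (-2w - 9)·e^(2w). Since e^(2w) > 0, the only critical point is w = -9/2.
P''(-9/2) has the same sign as -2 < 0, so this is a local maximum.
P(-9/2) = (1/2)·e^(-9) ≈ 0.0001.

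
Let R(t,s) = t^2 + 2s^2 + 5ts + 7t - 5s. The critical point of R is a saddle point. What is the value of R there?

∂R/∂t = 2t + 5s + 7 = 0 and ∂R/∂s = 5t + 4s - 5 = 0, so (t, s) = (53/17, -45/17).
The Hessian has R_{tt} = 2, R_{ss} = 4, R_{ts} = 5, giving D = -17 < 0, so the point is a saddle point.
R(53/17, -45/17) = 298/17.

298/17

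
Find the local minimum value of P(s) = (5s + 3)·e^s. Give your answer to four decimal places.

By the product rule, P'(s) = (5s + 8)·e^s. Since e^s > 0, the only critical point is s = -8/5.
P''(-8/5) has the same sign as 5 > 0, so this is a local minimum.
P(-8/5) = (-5)·e^(-8/5) ≈ -1.0095.

-1.0095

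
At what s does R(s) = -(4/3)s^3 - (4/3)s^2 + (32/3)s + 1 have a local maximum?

4/3

R'(s) = -4s^2 - (8/3)s + 32/3. Setting R'(s) = 0 gives s ∈ {-2, 4/3}.
R''(s) = -8s - 8/3. R''(-2) = 40/3 > 0 ⇒ local minimum; R''(4/3) = -40/3 < 0 ⇒ local maximum.
So the local maximum value is R(4/3) = 785/81.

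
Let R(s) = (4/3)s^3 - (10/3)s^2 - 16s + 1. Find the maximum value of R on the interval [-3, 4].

1073/81

R'(s) = 4s^2 - (20/3)s - 16, which vanishes at s = -4/3 and s = 3.
Candidates: R(-3) = -17, R(-4/3) = 1073/81, R(3) = -41, R(4) = -31.
Hence the absolute maximum is 1073/81 at s = -4/3.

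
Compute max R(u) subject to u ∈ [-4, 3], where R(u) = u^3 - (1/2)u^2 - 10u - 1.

521/54

Differentiating, R'(u) = 3u^2 - u - 10; which vanishes at u = -5/3 and u = 2.
Compare values at every candidate in [-4, 3]: R(-4) = -33; R(-5/3) = 521/54; R(2) = -15; R(3) = -17/2.
Hence the absolute maximum is 521/54 at u = -5/3.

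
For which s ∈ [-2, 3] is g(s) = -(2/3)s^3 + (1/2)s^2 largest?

-2

g'(s) = -2s^2 + s, which vanishes at s = 0 and s = 1/2.
Compare values at every candidate in [-2, 3]: g(-2) = 22/3; g(0) = 0; g(1/2) = 1/24; g(3) = -27/2.
Hence the absolute maximum is 22/3 at s = -2.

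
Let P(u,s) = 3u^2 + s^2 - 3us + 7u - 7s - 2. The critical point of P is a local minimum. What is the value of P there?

∂P/∂u = 6u - 3s + 7 = 0 and ∂P/∂s = -3u + 2s - 7 = 0, so (u, s) = (7/3, 7).
The Hessian has P_{uu} = 6, P_{ss} = 2, P_{us} = -3, giving D = 3 > 0 with P_{uu} > 0, so the point is a local minimum.
P(7/3, 7) = -55/3.

-55/3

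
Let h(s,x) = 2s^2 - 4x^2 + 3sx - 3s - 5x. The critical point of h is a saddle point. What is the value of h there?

-31/41

∂h/∂s = 4s + 3x - 3 = 0 and ∂h/∂x = 3s - 8x - 5 = 0, so (s, x) = (39/41, -11/41).
The Hessian has h_{ss} = 4, h_{xx} = -8, h_{sx} = 3, giving D = -41 < 0, so the point is a saddle point.
h(39/41, -11/41) = -31/41.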